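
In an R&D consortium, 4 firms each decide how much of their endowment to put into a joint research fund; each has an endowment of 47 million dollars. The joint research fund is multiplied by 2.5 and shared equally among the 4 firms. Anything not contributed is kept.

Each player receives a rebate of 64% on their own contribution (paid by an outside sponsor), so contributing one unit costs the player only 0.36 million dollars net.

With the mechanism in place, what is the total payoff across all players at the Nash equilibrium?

Under the mechanism each unit contributed yields (2.5/4) / 0.36 = 1.7361 back to its contributor per unit of net cost, which exceeds 1, making full contribution the dominant choice for everyone.
So the Nash equilibrium is full contribution by all 4; the group earns 4 × (47 × 0.64 + 2.5 × 47) = 590.32.

590.32 million dollars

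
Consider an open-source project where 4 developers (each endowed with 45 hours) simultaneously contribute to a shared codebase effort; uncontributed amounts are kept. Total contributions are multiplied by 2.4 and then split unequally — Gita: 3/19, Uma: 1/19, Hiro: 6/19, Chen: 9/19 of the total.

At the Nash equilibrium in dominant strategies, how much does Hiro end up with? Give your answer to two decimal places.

79.11 hours

For player j, contributing a unit is worthwhile iff 2.4 × (j's share) ≥ 1, i.e. iff j's share is at least 0.4167.
The only share above 0.4167 is Chen's 9/19, contributing 45; the remaining 3 contribute 0. Total contributed: 45.
Hiro keeps 45 and receives 2.4 × 45 × 6/19 = 34.11 from the shared codebase effort, for a payoff of 79.11.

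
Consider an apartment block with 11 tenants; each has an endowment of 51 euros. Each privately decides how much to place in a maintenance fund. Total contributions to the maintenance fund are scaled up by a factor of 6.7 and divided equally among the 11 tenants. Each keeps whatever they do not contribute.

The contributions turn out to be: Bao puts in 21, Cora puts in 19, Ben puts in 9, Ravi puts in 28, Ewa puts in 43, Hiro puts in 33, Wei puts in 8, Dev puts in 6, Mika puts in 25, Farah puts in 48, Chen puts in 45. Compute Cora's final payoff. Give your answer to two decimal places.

Total contributed: 21 + 19 + 9 + 28 + 43 + 33 + 8 + 6 + 25 + 48 + 45 = 285.
Each receives 6.7 × 285 / 11 = 173.59 from the maintenance fund.
Cora keeps 51 − 19 = 32, so Cora's payoff is 32 + 173.59 = 205.59.

205.59 euros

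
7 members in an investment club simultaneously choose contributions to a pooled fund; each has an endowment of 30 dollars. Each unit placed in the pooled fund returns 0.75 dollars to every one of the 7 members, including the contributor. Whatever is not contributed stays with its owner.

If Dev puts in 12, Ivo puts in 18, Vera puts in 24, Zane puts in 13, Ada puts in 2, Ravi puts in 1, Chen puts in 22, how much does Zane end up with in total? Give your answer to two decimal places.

86.00 dollars

Total contributed: 12 + 18 + 24 + 13 + 2 + 1 + 22 = 92.
Each receives 0.75 × 92 = 69.00 from the pooled fund.
Zane keeps 30 − 13 = 17, so Zane's payoff is 17 + 69.00 = 86.00.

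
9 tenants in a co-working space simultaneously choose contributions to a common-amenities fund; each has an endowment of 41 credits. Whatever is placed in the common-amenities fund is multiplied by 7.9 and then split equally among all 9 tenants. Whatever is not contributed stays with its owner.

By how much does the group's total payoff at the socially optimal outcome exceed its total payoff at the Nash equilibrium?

2546.10 credits

Each contributed unit returns 7.9/9 = 0.8778 to its contributor — below 1 — so contributing 0 is dominant for every player. At the Nash equilibrium everyone keeps their 41, and the group total is 9 × 41 = 369.
Each contributed unit returns 7.900 to the group as a whole (0.8778 to each of 9 players), which exceeds 1, so the social optimum is full contribution: group total = 7.900 × 369 = 2915.10.
Efficiency loss = 2915.10 − 369 = 2546.10.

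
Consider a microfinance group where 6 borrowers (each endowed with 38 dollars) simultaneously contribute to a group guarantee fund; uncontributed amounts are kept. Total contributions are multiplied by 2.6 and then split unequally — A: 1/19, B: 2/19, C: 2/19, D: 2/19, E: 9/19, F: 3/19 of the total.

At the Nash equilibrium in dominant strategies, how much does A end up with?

43.20 dollars

Each unit j contributes comes back to j as 2.6 × (j's share), so j prefers to contribute only if that share exceeds 1/2.6 = 0.3846; otherwise keeping the unit dominates.
E alone (share 9/19) is above the threshold, contributing 38; the remaining 5 contribute 0. Total contributed: 38.
A keeps 38 and receives 2.6 × 38 × 1/19 = 5.20 from the group guarantee fund, for a payoff of 43.20.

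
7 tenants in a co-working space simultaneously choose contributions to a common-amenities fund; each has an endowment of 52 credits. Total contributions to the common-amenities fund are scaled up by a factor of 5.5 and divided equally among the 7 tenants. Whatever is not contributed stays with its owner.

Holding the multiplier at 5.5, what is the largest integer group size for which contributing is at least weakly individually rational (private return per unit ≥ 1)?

5

Private return per unit is 5.5/(group size), which is ≥ 1 whenever the group size is ≤ 5.5.
The largest such integer is 5.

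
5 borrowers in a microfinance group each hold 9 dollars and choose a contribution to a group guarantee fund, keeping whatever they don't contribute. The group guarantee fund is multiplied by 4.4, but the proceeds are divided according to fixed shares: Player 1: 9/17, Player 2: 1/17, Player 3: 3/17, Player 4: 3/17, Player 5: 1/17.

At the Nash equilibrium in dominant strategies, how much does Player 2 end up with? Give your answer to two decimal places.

Each unit j contributes comes back to j as 4.4 × (j's share), so j prefers to contribute only if that share exceeds 1/4.4 = 0.2273; otherwise keeping the unit dominates.
Only Player 1 (9/17) clears that bar, contributing 9; the remaining 4 contribute 0. Total contributed: 9.
Player 2 keeps 9 and receives 4.4 × 9 × 1/17 = 2.33 from the group guarantee fund, for a payoff of 11.33.

11.33 dollars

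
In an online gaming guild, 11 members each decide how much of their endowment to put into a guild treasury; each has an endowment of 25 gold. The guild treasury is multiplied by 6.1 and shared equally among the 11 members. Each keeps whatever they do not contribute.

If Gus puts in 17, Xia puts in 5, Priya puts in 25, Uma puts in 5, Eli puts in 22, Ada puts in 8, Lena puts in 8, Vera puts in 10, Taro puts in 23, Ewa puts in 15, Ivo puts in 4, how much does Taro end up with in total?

Total contributed: 17 + 5 + 25 + 5 + 22 + 8 + 8 + 10 + 23 + 15 + 4 = 142.
Each receives 6.1 × 142 / 11 = 78.75 from the guild treasury.
Taro keeps 25 − 23 = 2, so Taro's payoff is 2 + 78.75 = 80.75.

80.75 gold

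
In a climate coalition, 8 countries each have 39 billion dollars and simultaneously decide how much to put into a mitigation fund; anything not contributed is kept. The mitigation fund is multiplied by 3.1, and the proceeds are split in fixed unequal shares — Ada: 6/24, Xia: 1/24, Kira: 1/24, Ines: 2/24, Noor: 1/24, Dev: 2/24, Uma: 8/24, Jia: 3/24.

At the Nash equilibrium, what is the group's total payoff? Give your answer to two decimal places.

393.90 billion dollars

For player j, contributing a unit is worthwhile iff 3.1 × (j's share) ≥ 1, i.e. iff j's share is at least 0.3226.
Uma alone (share 8/24) is above the threshold, contributing 39; the remaining 7 contribute 0. Total contributed: 39.
The mitigation fund pays out 3.1 × 39 = 120.90 in total (split across the unequal shares, but the aggregate is all that matters for the group sum).
The 7 free-riders keep 39 each, adding 273. Group total = 273 + 120.90 = 393.90.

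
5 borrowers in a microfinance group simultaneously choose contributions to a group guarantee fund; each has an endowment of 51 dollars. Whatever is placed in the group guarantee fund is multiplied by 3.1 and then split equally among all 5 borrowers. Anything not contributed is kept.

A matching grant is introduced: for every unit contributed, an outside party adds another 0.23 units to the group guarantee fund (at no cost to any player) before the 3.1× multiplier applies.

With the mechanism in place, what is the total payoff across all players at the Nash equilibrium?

255.00 dollars

With the mechanism, a contributed unit returns 3.1 × 1.23 / 5 = 0.7626 per unit of net cost — still below 1 — so contributing 0 remains dominant for every player.
Everyone keeps their endowment and the group total is 5 × 51 = 255.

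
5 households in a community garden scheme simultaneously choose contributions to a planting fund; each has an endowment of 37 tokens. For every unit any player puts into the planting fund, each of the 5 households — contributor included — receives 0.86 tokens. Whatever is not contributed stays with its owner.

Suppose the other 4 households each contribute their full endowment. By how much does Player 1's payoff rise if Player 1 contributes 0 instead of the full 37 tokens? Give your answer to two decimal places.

5.18 tokens

Switching from a contribution of 37 to 0 lets Player 1 keep an extra 37 tokens, but lowers the planting fund by 37, which costs Player 1 their own share of that drop: 0.86 × 37 = 31.82.
Net gain = 37 − 31.82 = 5.18. The private return per contributed unit (0.86) is below 1, so free-riding is indeed the best response regardless of what the others do.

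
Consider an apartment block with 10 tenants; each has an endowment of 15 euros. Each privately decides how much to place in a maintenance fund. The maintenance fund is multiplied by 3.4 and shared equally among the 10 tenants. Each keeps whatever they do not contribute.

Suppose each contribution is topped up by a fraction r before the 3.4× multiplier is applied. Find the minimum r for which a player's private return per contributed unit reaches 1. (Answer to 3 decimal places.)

1.941

With matching at rate r, one contributed unit becomes (1 + r) in the maintenance fund and returns 3.4 × (1 + r) / 10 to the contributor.
Setting this equal to 1: 1 + r = 10/3.4 = 2.9412.
So the minimum matching rate is r = 2.9412 − 1 = 1.941.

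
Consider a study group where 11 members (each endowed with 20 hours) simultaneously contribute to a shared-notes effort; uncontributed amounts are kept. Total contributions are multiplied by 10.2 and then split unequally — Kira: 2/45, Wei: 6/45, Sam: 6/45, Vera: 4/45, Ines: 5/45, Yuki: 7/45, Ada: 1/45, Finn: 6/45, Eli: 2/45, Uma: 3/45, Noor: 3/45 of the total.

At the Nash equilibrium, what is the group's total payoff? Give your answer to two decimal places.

Player j's private return per contributed unit is 10.2 × (j's share). Contributing is weakly dominant for j when that share is at least 1/10.2 = 0.0980, and contributing 0 is dominant otherwise.
The shares above 0.0980 belong to Wei, Sam, Ines, Yuki and Finn, contributing 20 each; the remaining 6 contribute 0. Total contributed: 100.
The shared-notes effort pays out 10.2 × 100 = 1020.00 in total (split across the unequal shares, but the aggregate is all that matters for the group sum).
The 6 free-riders keep 20 each, adding 120. Group total = 120 + 1020.00 = 1140.00.

1140.00 hours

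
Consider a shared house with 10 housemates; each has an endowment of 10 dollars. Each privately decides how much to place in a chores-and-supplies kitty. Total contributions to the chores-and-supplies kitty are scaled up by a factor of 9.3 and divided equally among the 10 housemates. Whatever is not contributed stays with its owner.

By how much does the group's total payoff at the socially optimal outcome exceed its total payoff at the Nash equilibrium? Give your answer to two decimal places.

Each contributed unit returns 9.3/10 = 0.9300 to its contributor — below 1 — so contributing 0 is dominant for every player. At the Nash equilibrium everyone keeps their 10, and the group total is 10 × 10 = 100.
Each contributed unit returns 9.300 to the group as a whole (0.9300 to each of 10 players), which exceeds 1, so the social optimum is full contribution: group total = 9.300 × 100 = 930.00.
Efficiency loss = 930.00 − 100 = 830.00.

830.00 dollars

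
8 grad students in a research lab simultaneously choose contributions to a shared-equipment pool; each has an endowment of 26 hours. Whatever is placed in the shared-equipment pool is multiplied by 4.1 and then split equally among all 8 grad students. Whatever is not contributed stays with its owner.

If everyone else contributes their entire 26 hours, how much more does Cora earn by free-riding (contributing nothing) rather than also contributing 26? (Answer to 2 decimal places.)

12.68 hours

Switching from a contribution of 26 to 0 lets Cora keep an extra 26 hours, but lowers the shared-equipment pool by 26, which costs Cora their own share of that drop: 4.1/8 × 26 = 13.32.
Net gain = 26 − 13.32 = 12.68. The private return per contributed unit (0.5125) is below 1, so free-riding is indeed the best response regardless of what the others do.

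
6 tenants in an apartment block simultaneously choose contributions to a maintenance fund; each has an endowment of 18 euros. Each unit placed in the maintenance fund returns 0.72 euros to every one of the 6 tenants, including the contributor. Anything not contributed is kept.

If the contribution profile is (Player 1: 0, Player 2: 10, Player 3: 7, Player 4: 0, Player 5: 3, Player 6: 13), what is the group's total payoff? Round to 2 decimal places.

217.56 euros

Total contributed: 0 + 10 + 7 + 0 + 3 + 13 = 33; total kept: 6 × 18 − 33 = 75.
The maintenance fund pays out 0.72 × 6 × 33 = 142.56 in aggregate.
Group total = 75 + 142.56 = 217.56.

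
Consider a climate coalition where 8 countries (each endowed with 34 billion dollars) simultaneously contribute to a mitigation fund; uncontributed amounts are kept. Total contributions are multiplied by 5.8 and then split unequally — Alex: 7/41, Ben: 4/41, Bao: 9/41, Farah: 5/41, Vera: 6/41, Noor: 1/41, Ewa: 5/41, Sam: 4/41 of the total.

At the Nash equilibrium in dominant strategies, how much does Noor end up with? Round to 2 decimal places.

For player j, contributing a unit is worthwhile iff 5.8 × (j's share) ≥ 1, i.e. iff j's share is at least 0.1724.
The only share above 0.1724 is Bao's 9/41, contributing 34; the remaining 7 contribute 0. Total contributed: 34.
Noor keeps 34 and receives 5.8 × 34 × 1/41 = 4.81 from the mitigation fund, for a payoff of 38.81.

38.81 billion dollars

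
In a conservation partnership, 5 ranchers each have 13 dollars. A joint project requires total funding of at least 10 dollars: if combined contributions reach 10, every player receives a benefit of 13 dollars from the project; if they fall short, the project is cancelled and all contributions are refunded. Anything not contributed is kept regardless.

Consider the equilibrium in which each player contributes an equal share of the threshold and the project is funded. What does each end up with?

24 dollars

Equal share of the threshold: 10/5 = 2.
At this profile no one gains by cutting their contribution: any cut drops the total below 10, the project is cancelled, contributions are refunded, and the deviator ends with 13, which is less than 13 − 2 + 13 = 24. Contributing more than 2 just wastes the excess. So contributing exactly 2 is a best response.
Each player's payoff: 13 − 2 + 13 = 24.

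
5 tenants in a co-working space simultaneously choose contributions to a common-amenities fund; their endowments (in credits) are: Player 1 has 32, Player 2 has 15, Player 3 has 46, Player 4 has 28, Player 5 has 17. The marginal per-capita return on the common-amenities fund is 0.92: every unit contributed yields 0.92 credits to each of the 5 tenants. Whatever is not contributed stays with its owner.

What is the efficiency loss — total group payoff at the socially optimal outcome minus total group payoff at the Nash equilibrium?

The private return per contributed unit is 0.92 < 1 for everyone, so the Nash equilibrium is zero contribution and the group total is Σ E_j = 32 + 15 + 46 + 28 + 17 = 138.
Each contributed unit returns 4.600 to the group, so the social optimum is full contribution by everyone: group total = 4.600 × 138 = 634.80.
Efficiency loss = (4.600 − 1) × 138 = 496.80.

496.80 credits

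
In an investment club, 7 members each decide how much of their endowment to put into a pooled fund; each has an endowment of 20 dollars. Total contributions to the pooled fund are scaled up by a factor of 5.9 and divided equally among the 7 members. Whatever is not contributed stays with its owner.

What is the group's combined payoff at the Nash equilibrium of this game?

140.00 dollars

Each contributed unit returns 5.9/7 = 0.8429 to its contributor — below 1 — so contributing 0 is dominant for every player. At the Nash equilibrium everyone keeps their 20, and the group total is 7 × 20 = 140.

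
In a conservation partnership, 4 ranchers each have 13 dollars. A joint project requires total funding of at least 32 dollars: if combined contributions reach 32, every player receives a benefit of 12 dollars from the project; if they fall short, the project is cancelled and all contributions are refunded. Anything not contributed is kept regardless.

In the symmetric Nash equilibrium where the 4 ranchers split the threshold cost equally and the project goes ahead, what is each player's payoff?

17 dollars

Equal share of the threshold: 32/4 = 8.
At this profile no one gains by cutting their contribution: any cut drops the total below 32, the project is cancelled, contributions are refunded, and the deviator ends with 13, which is less than 13 − 8 + 12 = 17. Contributing more than 8 just wastes the excess. So contributing exactly 8 is a best response.
Each player's payoff: 13 − 8 + 12 = 17.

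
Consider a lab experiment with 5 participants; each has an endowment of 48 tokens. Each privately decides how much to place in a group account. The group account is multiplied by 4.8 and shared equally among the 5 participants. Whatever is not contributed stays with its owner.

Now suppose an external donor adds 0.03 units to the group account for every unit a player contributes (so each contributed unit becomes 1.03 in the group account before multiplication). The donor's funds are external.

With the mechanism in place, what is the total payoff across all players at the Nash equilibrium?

240.00 tokens

The effective private return is 4.8 × 1.03 / 5 = 0.9888, which is still under 1, so the mechanism doesn't change anyone's dominant strategy: zero contribution.
Everyone keeps their endowment and the group total is 5 × 48 = 240.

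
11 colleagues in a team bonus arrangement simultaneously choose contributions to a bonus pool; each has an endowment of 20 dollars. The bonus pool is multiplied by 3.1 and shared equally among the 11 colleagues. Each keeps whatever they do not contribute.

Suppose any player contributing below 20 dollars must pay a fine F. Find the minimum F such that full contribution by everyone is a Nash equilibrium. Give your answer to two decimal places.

Given the others contribute fully, the best deviation is to contribute 0 (any partial contribution still incurs the fine and gives up units whose private return 0.2818 is below 1).
Deviating from 20 to 0 saves 20 dollars but forfeits the deviator's share of the drop in the bonus pool: 3.1/11 × 20 = 5.64.
So the deviation gain is 20 − 5.64 = 14.36, and the fine must be at least 14.36 dollars to wipe it out.

14.36 dollars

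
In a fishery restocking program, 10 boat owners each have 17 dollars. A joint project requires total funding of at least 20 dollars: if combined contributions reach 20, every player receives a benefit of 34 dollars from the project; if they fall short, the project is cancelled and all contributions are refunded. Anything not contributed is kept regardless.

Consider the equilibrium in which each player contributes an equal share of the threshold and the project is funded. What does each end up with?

Equal share of the threshold: 20/10 = 2.
At this profile no one gains by cutting their contribution: any cut drops the total below 20, the project is cancelled, contributions are refunded, and the deviator ends with 17, which is less than 17 − 2 + 34 = 49. Contributing more than 2 just wastes the excess. So contributing exactly 2 is a best response.
Each player's payoff: 17 − 2 + 34 = 49.

49 dollars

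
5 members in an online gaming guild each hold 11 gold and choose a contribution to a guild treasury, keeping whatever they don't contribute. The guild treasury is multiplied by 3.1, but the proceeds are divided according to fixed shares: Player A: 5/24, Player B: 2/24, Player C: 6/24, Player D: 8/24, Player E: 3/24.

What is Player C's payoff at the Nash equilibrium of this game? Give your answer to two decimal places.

19.53 gold

For player j, contributing a unit is worthwhile iff 3.1 × (j's share) ≥ 1, i.e. iff j's share is at least 0.3226.
The only share above 0.3226 is Player D's 8/24, contributing 11; the remaining 4 contribute 0. Total contributed: 11.
Player C keeps 11 and receives 3.1 × 11 × 6/24 = 8.53 from the guild treasury, for a payoff of 19.53.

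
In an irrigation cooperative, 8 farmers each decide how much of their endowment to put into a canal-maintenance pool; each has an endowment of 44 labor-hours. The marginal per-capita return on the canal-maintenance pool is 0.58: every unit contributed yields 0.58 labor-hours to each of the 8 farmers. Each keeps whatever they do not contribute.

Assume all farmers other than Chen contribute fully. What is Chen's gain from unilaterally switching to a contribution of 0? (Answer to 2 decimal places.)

Switching from a contribution of 44 to 0 lets Chen keep an extra 44 labor-hours, but lowers the canal-maintenance pool by 44, which costs Chen their own share of that drop: 0.58 × 44 = 25.52.
Net gain = 44 − 25.52 = 18.48. The private return per contributed unit (0.58) is below 1, so free-riding is indeed the best response regardless of what the others do.

18.48 labor-hours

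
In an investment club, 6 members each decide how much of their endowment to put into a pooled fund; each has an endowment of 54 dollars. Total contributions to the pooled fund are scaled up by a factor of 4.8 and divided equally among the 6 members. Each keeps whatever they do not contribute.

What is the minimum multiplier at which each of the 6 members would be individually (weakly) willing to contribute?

A contributed unit returns (multiplier)/6 to its contributor.
This reaches 1 exactly when the multiplier is 6.

6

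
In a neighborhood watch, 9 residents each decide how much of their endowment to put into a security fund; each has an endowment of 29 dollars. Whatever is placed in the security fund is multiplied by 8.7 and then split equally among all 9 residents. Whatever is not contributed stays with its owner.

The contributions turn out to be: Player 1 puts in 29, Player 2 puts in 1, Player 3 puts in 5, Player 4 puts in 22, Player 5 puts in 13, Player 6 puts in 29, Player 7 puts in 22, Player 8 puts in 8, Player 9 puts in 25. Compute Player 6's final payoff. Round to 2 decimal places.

148.87 dollars

Total contributed: 29 + 1 + 5 + 22 + 13 + 29 + 22 + 8 + 25 = 154.
Each receives 8.7 × 154 / 9 = 148.87 from the security fund.
Player 6 keeps 29 − 29 = 0, so Player 6's payoff is 0 + 148.87 = 148.87.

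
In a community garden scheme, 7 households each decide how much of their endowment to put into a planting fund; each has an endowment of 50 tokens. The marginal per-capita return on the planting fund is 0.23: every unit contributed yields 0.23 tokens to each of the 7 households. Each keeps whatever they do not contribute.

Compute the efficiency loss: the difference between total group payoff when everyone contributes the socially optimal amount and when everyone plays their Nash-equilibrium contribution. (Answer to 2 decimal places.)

The private return per contributed unit is 0.23 < 1, so contributing 0 is dominant for every player. At the Nash equilibrium everyone keeps their 50, and the group total is 7 × 50 = 350.
Each contributed unit returns 1.610 to the group as a whole (0.23 to each of 7 players), which exceeds 1, so the social optimum is full contribution: group total = 1.610 × 350 = 563.50.
Efficiency loss = 563.50 − 350 = 213.50.

213.50 tokens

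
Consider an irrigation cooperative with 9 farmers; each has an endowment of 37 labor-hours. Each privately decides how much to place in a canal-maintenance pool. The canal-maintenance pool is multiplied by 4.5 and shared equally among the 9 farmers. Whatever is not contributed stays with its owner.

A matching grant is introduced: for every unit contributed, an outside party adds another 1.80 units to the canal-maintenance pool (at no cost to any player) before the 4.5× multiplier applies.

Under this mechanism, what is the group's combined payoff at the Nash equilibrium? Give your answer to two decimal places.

With the mechanism, a contributed unit returns 4.5 × 2.80 / 9 = 1.4000 per unit of net cost to the contributor — now above 1 — so contributing fully is weakly dominant for every player.
At the Nash equilibrium everyone contributes 37. Group total payoff = 4.5 × 2.80 × 333 = 4195.80.

4195.80 labor-hours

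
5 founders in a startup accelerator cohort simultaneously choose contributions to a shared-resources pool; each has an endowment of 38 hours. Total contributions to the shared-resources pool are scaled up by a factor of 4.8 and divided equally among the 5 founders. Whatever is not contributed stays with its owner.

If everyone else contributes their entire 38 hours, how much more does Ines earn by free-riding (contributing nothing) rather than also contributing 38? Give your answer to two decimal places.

1.52 hours

Switching from a contribution of 38 to 0 lets Ines keep an extra 38 hours, but lowers the shared-resources pool by 38, which costs Ines their own share of that drop: 4.8/5 × 38 = 36.48.
Net gain = 38 − 36.48 = 1.52. The private return per contributed unit (0.9600) is below 1, so free-riding is indeed the best response regardless of what the others do.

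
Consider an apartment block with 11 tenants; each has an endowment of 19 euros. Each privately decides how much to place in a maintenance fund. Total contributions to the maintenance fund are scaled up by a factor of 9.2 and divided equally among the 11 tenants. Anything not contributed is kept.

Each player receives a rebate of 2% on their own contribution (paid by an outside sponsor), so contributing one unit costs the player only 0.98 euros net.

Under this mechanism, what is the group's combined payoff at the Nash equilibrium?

209.00 euros

The effective private return is (9.2/11) / 0.98 = 0.8534, which is still under 1, so the mechanism doesn't change anyone's dominant strategy: zero contribution.
Everyone keeps their endowment and the group total is 11 × 19 = 209.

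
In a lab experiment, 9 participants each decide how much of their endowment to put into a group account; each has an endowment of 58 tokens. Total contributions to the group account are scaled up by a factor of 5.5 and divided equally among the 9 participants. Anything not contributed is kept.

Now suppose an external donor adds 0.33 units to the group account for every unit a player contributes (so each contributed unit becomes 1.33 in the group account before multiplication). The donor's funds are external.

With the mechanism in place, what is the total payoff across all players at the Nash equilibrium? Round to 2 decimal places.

The effective private return is 5.5 × 1.33 / 9 = 0.8128, which is still under 1, so the mechanism doesn't change anyone's dominant strategy: zero contribution.
Everyone keeps their endowment and the group total is 9 × 58 = 522.

522.00 tokens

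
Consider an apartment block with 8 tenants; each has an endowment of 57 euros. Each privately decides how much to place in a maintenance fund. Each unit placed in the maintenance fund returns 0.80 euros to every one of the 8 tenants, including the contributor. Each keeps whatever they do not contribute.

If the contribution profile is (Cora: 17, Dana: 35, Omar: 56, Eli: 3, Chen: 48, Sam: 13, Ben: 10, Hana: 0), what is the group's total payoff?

1438.80 euros

Total contributed: 17 + 35 + 56 + 3 + 48 + 13 + 10 + 0 = 182; total kept: 8 × 57 − 182 = 274.
The maintenance fund pays out 0.80 × 8 × 182 = 1164.80 in aggregate.
Group total = 274 + 1164.80 = 1438.80.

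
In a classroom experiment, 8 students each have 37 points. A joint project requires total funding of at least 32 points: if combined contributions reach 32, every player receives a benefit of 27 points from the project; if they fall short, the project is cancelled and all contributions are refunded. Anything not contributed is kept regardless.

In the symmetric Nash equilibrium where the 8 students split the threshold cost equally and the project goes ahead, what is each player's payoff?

Equal share of the threshold: 32/8 = 4.
At this profile no one gains by cutting their contribution: any cut drops the total below 32, the project is cancelled, contributions are refunded, and the deviator ends with 37, which is less than 37 − 4 + 27 = 60. Contributing more than 4 just wastes the excess. So contributing exactly 4 is a best response.
Each player's payoff: 37 − 4 + 27 = 60.

60 points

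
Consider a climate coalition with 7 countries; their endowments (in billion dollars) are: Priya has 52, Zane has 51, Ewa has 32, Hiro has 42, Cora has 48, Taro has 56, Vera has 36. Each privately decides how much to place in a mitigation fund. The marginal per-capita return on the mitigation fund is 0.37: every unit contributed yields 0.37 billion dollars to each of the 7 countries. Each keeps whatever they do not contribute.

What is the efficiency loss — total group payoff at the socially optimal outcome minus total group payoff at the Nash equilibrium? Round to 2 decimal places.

The private return per contributed unit is 0.37 < 1 for everyone, so the Nash equilibrium is zero contribution and the group total is Σ E_j = 52 + 51 + 32 + 42 + 48 + 56 + 36 = 317.
Each contributed unit returns 2.590 to the group, so the social optimum is full contribution by everyone: group total = 2.590 × 317 = 821.03.
Efficiency loss = (2.590 − 1) × 317 = 504.03.

504.03 billion dollars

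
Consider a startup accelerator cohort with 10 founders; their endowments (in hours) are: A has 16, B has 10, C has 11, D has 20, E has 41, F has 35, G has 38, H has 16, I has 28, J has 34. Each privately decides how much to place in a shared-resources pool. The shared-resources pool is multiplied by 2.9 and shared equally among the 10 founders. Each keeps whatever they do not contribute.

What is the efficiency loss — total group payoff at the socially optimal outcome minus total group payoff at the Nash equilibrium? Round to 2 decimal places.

473.10 hours

The private return per contributed unit is 2.9/10 = 0.2900 < 1 for every player regardless of endowment, so the Nash equilibrium is zero contribution and the group total is Σ E_j = 16 + 10 + 11 + 20 + 41 + 35 + 38 + 16 + 28 + 34 = 249.
Each contributed unit returns 2.900 to the group, so the social optimum is full contribution by everyone: group total = 2.900 × 249 = 722.10.
Efficiency loss = (2.900 − 1) × 249 = 473.10.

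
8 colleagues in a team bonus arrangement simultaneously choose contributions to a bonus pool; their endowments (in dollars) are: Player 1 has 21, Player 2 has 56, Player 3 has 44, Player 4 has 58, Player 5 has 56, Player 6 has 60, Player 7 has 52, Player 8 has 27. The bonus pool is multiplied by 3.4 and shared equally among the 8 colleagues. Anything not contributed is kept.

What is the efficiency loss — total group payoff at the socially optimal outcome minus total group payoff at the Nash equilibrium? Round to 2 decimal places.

The private return per contributed unit is 3.4/8 = 0.4250 < 1 for every player regardless of endowment, so the Nash equilibrium is zero contribution and the group total is Σ E_j = 21 + 56 + 44 + 58 + 56 + 60 + 52 + 27 = 374.
Each contributed unit returns 3.400 to the group, so the social optimum is full contribution by everyone: group total = 3.400 × 374 = 1271.60.
Efficiency loss = (3.400 − 1) × 374 = 897.60.

897.60 dollars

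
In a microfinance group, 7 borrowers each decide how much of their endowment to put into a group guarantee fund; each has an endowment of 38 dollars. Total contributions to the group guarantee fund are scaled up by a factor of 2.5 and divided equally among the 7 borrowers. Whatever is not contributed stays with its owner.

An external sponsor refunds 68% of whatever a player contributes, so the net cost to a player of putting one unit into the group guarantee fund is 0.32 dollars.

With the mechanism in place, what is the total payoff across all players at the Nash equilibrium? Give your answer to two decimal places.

The effective private return per unit is now (2.5/7) / 0.32 = 1.1161 > 1, so every player's dominant strategy flips to full contribution.
At the Nash equilibrium everyone contributes 38. Group total payoff = 7 × (38 × 0.68 + 2.5 × 38) = 845.88.

845.88 dollars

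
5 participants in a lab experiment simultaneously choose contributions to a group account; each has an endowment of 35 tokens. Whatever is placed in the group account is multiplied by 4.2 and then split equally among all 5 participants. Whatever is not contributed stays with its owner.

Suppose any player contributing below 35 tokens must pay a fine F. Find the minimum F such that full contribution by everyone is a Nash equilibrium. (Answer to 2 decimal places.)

Given the others contribute fully, the best deviation is to contribute 0 (any partial contribution still incurs the fine and gives up units whose private return 0.8400 is below 1).
Deviating from 35 to 0 saves 35 tokens but forfeits the deviator's share of the drop in the group account: 4.2/5 × 35 = 29.40.
So the deviation gain is 35 − 29.40 = 5.60, and the fine must be at least 5.60 tokens to wipe it out.

5.60 tokens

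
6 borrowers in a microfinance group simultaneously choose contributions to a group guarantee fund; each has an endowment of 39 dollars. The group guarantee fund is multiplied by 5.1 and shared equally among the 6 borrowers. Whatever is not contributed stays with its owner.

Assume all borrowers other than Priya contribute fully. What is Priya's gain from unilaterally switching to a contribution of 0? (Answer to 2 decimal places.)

Switching from a contribution of 39 to 0 lets Priya keep an extra 39 dollars, but lowers the group guarantee fund by 39, which costs Priya their own share of that drop: 5.1/6 × 39 = 33.15.
Net gain = 39 − 33.15 = 5.85. The private return per contributed unit (0.8500) is below 1, so free-riding is indeed the best response regardless of what the others do.

5.85 dollars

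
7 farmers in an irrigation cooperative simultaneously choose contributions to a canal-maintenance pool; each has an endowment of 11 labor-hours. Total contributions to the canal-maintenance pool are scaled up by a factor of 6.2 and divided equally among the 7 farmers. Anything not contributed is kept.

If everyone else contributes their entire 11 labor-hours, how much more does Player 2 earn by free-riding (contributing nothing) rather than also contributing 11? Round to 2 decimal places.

Switching from a contribution of 11 to 0 lets Player 2 keep an extra 11 labor-hours, but lowers the canal-maintenance pool by 11, which costs Player 2 their own share of that drop: 6.2/7 × 11 = 9.74.
Net gain = 11 − 9.74 = 1.26. The private return per contributed unit (0.8857) is below 1, so free-riding is indeed the best response regardless of what the others do.

1.26 labor-hours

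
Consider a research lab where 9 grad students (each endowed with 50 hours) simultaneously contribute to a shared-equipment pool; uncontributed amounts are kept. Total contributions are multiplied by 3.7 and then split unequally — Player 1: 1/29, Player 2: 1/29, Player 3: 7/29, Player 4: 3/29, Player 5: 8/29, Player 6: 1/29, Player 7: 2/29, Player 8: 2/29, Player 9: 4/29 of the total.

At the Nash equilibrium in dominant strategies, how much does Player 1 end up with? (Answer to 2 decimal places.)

A player with share s gets back 3.7·s per unit contributed, so full contribution is dominant for anyone with s > 1/3.7 = 0.2703 and zero contribution is dominant for anyone below.
Only Player 5 (8/29) clears that bar, contributing 50; the remaining 8 contribute 0. Total contributed: 50.
Player 1 keeps 50 and receives 3.7 × 50 × 1/29 = 6.38 from the shared-equipment pool, for a payoff of 56.38.

56.38 hours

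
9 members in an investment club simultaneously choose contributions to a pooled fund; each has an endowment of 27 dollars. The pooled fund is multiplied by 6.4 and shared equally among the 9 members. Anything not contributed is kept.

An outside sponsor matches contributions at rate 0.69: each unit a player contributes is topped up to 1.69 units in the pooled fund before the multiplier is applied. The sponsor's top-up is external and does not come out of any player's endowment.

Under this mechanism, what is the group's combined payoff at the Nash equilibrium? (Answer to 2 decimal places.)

2628.29 dollars

The effective private return per unit is now 6.4 × 1.69 / 9 = 1.2018 > 1, so every player's dominant strategy flips to full contribution.
At the Nash equilibrium everyone contributes 27. Group total payoff = 6.4 × 1.69 × 243 = 2628.29.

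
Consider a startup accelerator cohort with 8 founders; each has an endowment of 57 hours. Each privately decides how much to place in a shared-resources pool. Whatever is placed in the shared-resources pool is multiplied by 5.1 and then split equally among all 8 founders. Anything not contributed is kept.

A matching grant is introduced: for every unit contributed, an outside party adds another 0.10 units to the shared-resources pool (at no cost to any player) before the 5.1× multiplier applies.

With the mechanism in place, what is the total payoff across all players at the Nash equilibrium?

Even with the mechanism, each unit contributed returns only 5.1 × 1.10 / 8 = 0.7013 per unit of net cost, so contributing nothing is still dominant.
At the Nash equilibrium no one contributes; group total payoff = 8 × 57 = 456.

456.00 hours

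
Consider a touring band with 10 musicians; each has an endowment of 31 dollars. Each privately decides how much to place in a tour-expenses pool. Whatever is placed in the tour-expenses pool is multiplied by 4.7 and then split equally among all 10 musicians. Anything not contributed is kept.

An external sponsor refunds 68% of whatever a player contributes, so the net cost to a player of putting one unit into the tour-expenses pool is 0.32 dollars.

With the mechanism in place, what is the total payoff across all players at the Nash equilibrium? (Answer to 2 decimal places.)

1667.80 dollars

With the mechanism, a contributed unit returns (4.7/10) / 0.32 = 1.4688 per unit of net cost to the contributor — now above 1 — so contributing fully is weakly dominant for every player.
So the Nash equilibrium is full contribution by all 10; the group earns 10 × (31 × 0.68 + 4.7 × 31) = 1667.80.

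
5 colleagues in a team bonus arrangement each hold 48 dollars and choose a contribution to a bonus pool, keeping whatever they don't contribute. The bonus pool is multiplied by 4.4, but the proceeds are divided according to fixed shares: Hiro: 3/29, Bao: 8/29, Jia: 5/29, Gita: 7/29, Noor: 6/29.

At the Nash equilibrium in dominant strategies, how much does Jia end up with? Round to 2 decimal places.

For player j, contributing a unit is worthwhile iff 4.4 × (j's share) ≥ 1, i.e. iff j's share is at least 0.2273.
Bao and Gita clear that bar, contributing 48 each; the remaining 3 contribute 0. Total contributed: 96.
Jia keeps 48 and receives 4.4 × 96 × 5/29 = 72.83 from the bonus pool, for a payoff of 120.83.

120.83 dollars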